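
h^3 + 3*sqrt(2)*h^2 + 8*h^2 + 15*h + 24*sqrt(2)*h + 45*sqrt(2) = (h + 3)*(h + 5)*(h + 3*sqrt(2))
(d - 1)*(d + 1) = d^2 - 1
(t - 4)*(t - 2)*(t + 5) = t^3 - t^2 - 22*t + 40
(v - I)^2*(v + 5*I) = v^3 + 3*I*v^2 + 9*v - 5*I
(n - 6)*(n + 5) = n^2 - n - 30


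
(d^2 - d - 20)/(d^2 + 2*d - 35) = (d + 4)/(d + 7)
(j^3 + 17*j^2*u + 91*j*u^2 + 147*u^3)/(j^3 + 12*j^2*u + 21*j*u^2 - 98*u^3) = (-j - 3*u)/(-j + 2*u)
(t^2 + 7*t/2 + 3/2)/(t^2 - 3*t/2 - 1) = (t + 3)/(t - 2)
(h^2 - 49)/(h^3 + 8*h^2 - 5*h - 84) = (h - 7)/(h^2 + h - 12)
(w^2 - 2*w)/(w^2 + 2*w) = (w - 2)/(w + 2)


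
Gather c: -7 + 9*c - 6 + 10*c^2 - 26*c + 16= 10*c^2 - 17*c + 3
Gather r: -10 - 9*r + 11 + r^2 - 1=r^2 - 9*r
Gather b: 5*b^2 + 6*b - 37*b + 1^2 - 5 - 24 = 5*b^2 - 31*b - 28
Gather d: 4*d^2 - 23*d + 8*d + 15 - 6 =4*d^2 - 15*d + 9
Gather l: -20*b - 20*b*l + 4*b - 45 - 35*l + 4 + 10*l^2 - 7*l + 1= -16*b + 10*l^2 + l*(-20*b - 42) - 40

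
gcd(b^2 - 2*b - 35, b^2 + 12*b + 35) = b + 5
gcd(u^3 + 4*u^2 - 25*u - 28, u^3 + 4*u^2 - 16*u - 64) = u - 4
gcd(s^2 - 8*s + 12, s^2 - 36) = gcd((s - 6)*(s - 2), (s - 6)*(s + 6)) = s - 6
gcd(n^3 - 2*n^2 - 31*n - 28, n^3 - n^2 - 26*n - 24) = n^2 + 5*n + 4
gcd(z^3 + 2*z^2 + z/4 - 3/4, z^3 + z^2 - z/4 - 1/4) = z^2 + z/2 - 1/2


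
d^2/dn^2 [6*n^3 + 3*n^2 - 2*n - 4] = 36*n + 6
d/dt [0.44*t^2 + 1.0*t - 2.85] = 0.88*t + 1.0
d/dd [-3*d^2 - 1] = -6*d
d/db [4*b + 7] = 4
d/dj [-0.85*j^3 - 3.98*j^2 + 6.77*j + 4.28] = -2.55*j^2 - 7.96*j + 6.77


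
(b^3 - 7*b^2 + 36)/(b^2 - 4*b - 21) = (-b^3 + 7*b^2 - 36)/(-b^2 + 4*b + 21)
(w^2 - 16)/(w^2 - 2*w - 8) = (w + 4)/(w + 2)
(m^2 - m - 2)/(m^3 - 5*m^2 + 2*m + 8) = 1/(m - 4)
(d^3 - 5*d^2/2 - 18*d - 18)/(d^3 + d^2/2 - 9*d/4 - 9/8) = 4*(d^2 - 4*d - 12)/(4*d^2 - 4*d - 3)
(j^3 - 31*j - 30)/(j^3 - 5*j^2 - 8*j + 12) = (j^2 + 6*j + 5)/(j^2 + j - 2)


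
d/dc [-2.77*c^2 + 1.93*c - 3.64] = 1.93 - 5.54*c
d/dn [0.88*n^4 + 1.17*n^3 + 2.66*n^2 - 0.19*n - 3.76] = 3.52*n^3 + 3.51*n^2 + 5.32*n - 0.19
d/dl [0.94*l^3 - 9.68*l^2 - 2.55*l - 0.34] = 2.82*l^2 - 19.36*l - 2.55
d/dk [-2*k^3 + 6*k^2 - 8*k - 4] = -6*k^2 + 12*k - 8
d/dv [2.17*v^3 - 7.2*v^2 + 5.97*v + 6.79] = 6.51*v^2 - 14.4*v + 5.97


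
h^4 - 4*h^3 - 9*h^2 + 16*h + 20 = (h - 5)*(h - 2)*(h + 1)*(h + 2)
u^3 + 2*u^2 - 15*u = u*(u - 3)*(u + 5)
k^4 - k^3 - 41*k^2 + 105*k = k*(k - 5)*(k - 3)*(k + 7)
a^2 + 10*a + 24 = (a + 4)*(a + 6)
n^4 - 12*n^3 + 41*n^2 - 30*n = n*(n - 6)*(n - 5)*(n - 1)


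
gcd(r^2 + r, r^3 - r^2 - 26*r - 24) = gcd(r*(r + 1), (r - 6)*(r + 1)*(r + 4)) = r + 1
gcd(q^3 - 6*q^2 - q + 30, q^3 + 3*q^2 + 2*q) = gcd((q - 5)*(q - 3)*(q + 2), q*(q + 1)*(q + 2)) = q + 2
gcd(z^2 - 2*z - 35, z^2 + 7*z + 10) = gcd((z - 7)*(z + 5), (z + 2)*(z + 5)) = z + 5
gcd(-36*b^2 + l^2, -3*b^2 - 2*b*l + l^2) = 1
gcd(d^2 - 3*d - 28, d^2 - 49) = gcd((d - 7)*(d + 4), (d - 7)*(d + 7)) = d - 7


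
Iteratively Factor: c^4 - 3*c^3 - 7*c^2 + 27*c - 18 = (c - 1)*(c^3 - 2*c^2 - 9*c + 18) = (c - 2)*(c - 1)*(c^2 - 9) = (c - 2)*(c - 1)*(c + 3)*(c - 3)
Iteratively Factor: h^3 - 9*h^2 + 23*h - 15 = (h - 1)*(h^2 - 8*h + 15) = (h - 3)*(h - 1)*(h - 5)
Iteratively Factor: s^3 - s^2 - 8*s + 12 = (s - 2)*(s^2 + s - 6) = (s - 2)^2*(s + 3)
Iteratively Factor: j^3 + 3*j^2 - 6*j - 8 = (j + 1)*(j^2 + 2*j - 8) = (j + 1)*(j + 4)*(j - 2)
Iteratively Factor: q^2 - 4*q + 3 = (q - 1)*(q - 3)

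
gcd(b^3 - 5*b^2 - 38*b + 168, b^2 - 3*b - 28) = b - 7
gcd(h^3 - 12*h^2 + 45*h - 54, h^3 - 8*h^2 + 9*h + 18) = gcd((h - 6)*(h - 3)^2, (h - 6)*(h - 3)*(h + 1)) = h^2 - 9*h + 18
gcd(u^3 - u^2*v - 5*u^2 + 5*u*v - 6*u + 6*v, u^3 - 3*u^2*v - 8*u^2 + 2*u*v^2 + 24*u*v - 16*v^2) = u - v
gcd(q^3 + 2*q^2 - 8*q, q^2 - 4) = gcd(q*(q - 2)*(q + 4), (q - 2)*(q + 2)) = q - 2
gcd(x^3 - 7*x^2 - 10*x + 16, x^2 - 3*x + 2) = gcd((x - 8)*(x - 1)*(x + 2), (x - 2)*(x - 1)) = x - 1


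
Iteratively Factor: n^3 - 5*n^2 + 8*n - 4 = (n - 2)*(n^2 - 3*n + 2) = (n - 2)^2*(n - 1)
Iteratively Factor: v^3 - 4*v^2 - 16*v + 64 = (v + 4)*(v^2 - 8*v + 16) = (v - 4)*(v + 4)*(v - 4)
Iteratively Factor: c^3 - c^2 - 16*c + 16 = (c - 1)*(c^2 - 16) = (c - 1)*(c + 4)*(c - 4)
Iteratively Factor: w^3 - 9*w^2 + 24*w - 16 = (w - 4)*(w^2 - 5*w + 4) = (w - 4)^2*(w - 1)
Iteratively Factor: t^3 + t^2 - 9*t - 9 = (t + 3)*(t^2 - 2*t - 3) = (t + 1)*(t + 3)*(t - 3)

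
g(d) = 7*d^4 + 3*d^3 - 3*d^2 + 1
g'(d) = 28*d^3 + 9*d^2 - 6*d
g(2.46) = 283.86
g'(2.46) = 456.54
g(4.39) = 2796.89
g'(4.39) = 2516.04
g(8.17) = 32624.68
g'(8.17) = 15821.20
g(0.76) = 2.92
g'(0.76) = 12.93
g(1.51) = 40.88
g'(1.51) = 107.86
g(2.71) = 416.23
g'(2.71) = 607.11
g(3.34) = 950.44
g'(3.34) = 1123.63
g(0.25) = 0.89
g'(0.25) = -0.50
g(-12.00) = 139537.00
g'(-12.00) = -47016.00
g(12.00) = 149905.00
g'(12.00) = 49608.00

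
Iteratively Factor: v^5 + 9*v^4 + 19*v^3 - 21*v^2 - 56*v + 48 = (v + 4)*(v^4 + 5*v^3 - v^2 - 17*v + 12) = (v + 4)^2*(v^3 + v^2 - 5*v + 3) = (v - 1)*(v + 4)^2*(v^2 + 2*v - 3) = (v - 1)*(v + 3)*(v + 4)^2*(v - 1)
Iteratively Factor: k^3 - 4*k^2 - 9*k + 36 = (k + 3)*(k^2 - 7*k + 12) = (k - 4)*(k + 3)*(k - 3)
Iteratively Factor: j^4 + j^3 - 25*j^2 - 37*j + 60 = (j + 4)*(j^3 - 3*j^2 - 13*j + 15) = (j - 1)*(j + 4)*(j^2 - 2*j - 15) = (j - 5)*(j - 1)*(j + 4)*(j + 3)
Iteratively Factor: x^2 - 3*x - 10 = (x - 5)*(x + 2)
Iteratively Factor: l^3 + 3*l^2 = (l)*(l^2 + 3*l) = l^2*(l + 3)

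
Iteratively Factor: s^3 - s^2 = (s)*(s^2 - s) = s^2*(s - 1)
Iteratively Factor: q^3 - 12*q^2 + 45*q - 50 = (q - 5)*(q^2 - 7*q + 10) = (q - 5)*(q - 2)*(q - 5)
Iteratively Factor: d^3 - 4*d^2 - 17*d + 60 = (d - 5)*(d^2 + d - 12) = (d - 5)*(d - 3)*(d + 4)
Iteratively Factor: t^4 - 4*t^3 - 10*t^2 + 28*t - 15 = (t - 1)*(t^3 - 3*t^2 - 13*t + 15) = (t - 1)^2*(t^2 - 2*t - 15) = (t - 1)^2*(t + 3)*(t - 5)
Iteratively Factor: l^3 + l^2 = (l)*(l^2 + l) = l^2*(l + 1)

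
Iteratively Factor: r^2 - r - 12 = (r - 4)*(r + 3)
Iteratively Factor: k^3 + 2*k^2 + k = (k)*(k^2 + 2*k + 1) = k*(k + 1)*(k + 1)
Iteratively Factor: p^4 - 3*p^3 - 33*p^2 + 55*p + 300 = (p + 3)*(p^3 - 6*p^2 - 15*p + 100) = (p - 5)*(p + 3)*(p^2 - p - 20) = (p - 5)*(p + 3)*(p + 4)*(p - 5)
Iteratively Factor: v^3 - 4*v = (v + 2)*(v^2 - 2*v) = v*(v + 2)*(v - 2)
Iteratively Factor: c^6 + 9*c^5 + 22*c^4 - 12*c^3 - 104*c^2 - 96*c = (c + 3)*(c^5 + 6*c^4 + 4*c^3 - 24*c^2 - 32*c) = c*(c + 3)*(c^4 + 6*c^3 + 4*c^2 - 24*c - 32) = c*(c + 2)*(c + 3)*(c^3 + 4*c^2 - 4*c - 16) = c*(c + 2)*(c + 3)*(c + 4)*(c^2 - 4) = c*(c + 2)^2*(c + 3)*(c + 4)*(c - 2)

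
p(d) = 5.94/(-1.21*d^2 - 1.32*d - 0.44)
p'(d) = 5.94*(2.42*d + 1.32)/(-1.21*d^2 - 1.32*d - 0.44)^2 = (14.3748*d + 7.8408)/(1.21*d^2 + 1.32*d + 0.44)^2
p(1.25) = -1.49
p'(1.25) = 1.63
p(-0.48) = -69.73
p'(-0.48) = 129.67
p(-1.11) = -12.76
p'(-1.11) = -37.43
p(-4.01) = -0.41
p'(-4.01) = -0.23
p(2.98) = -0.39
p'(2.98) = 0.22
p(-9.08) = -0.07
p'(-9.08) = -0.02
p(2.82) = -0.43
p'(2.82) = 0.25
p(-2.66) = -1.08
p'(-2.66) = -1.01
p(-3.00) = -0.81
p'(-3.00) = -0.65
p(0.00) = -13.50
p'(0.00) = 40.50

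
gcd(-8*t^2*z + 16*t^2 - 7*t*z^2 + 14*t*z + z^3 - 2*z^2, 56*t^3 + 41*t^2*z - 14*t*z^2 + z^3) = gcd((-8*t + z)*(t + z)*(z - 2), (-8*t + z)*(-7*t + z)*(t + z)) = -8*t^2 - 7*t*z + z^2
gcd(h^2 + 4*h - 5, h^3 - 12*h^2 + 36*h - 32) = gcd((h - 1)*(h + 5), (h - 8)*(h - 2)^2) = 1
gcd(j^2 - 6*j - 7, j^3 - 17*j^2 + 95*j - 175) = j - 7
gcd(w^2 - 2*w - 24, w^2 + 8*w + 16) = w + 4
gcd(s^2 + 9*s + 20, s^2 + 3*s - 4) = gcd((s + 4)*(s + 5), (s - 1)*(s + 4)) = s + 4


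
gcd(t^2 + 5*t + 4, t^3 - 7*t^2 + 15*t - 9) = 1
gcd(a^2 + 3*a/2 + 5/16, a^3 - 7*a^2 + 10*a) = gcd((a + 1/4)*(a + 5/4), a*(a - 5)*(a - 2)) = 1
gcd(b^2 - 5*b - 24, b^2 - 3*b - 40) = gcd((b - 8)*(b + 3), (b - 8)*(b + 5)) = b - 8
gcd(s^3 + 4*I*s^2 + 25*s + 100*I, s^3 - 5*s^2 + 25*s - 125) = s^2 + 25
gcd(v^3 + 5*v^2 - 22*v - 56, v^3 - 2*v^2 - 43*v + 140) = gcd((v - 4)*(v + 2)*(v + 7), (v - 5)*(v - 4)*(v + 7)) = v^2 + 3*v - 28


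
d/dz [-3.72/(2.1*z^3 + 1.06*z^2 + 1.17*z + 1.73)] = (23.436*z^2 + 7.8864*z + 4.3524)/(2.1*z^3 + 1.06*z^2 + 1.17*z + 1.73)^2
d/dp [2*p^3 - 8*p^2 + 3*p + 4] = 6*p^2 - 16*p + 3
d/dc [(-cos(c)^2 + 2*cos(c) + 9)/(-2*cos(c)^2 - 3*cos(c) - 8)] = (7*sin(c)^2 - 52*cos(c) - 18)*sin(c)/(3*cos(c) + cos(2*c) + 9)^2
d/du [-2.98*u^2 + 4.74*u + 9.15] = 4.74 - 5.96*u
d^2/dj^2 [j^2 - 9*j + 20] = 2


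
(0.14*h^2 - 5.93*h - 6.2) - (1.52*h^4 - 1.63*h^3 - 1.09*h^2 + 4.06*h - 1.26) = -1.52*h^4 + 1.63*h^3 + 1.23*h^2 - 9.99*h - 4.94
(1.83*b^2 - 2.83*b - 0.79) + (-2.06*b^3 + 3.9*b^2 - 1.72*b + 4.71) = -2.06*b^3 + 5.73*b^2 - 4.55*b + 3.92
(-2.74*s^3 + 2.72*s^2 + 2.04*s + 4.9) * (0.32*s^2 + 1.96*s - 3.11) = -0.8768*s^5 - 4.5*s^4 + 14.5054*s^3 - 2.8928*s^2 + 3.2596*s - 15.239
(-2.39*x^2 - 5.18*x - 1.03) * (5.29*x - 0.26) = -12.6431*x^3 - 26.7808*x^2 - 4.1019*x + 0.2678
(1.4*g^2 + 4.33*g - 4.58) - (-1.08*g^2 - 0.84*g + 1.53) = 2.48*g^2 + 5.17*g - 6.11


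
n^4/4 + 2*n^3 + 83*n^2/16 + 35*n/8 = n*(n/4 + 1/2)*(n + 5/2)*(n + 7/2)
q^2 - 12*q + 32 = (q - 8)*(q - 4)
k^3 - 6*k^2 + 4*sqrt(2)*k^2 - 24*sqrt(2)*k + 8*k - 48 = (k - 6)*(k + 2*sqrt(2))^2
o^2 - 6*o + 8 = (o - 4)*(o - 2)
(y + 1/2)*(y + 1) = y^2 + 3*y/2 + 1/2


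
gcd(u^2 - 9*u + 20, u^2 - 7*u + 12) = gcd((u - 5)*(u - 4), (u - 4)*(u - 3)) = u - 4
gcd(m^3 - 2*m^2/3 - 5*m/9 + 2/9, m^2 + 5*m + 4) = 1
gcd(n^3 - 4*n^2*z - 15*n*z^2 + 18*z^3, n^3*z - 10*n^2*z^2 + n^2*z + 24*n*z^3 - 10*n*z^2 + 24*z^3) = -n + 6*z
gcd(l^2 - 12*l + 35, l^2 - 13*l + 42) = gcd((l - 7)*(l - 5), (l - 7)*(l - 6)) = l - 7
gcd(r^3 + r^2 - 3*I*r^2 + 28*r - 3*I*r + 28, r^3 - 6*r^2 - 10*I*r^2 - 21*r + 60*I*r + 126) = r - 7*I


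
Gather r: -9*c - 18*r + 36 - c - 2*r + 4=-10*c - 20*r + 40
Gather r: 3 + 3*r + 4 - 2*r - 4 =r + 3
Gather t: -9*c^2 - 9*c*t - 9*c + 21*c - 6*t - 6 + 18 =-9*c^2 + 12*c + t*(-9*c - 6) + 12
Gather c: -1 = -1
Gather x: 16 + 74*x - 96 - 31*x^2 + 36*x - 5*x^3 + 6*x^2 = -5*x^3 - 25*x^2 + 110*x - 80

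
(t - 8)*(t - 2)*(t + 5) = t^3 - 5*t^2 - 34*t + 80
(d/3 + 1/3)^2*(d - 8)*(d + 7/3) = d^4/9 - 11*d^3/27 - 29*d^2/9 - 43*d/9 - 56/27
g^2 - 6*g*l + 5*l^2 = (g - 5*l)*(g - l)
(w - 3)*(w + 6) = w^2 + 3*w - 18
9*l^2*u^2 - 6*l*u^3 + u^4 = u^2*(-3*l + u)^2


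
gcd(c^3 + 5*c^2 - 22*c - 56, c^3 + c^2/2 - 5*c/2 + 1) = c + 2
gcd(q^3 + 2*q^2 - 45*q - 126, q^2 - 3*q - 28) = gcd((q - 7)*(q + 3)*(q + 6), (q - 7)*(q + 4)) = q - 7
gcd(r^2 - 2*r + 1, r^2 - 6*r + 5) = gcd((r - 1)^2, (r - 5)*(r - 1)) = r - 1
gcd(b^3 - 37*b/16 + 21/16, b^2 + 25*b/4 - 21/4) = b - 3/4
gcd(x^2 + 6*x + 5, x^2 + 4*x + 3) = x + 1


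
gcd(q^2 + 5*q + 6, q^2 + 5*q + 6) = q^2 + 5*q + 6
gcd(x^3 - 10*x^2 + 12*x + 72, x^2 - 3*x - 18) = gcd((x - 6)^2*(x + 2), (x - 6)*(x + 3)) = x - 6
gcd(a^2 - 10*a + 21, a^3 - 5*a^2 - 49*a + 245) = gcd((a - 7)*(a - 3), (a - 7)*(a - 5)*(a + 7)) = a - 7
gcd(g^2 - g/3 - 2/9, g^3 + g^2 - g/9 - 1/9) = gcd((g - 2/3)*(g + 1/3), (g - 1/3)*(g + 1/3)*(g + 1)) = g + 1/3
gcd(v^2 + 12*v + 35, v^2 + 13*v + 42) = v + 7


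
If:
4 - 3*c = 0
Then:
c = 4/3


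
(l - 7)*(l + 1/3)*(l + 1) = l^3 - 17*l^2/3 - 9*l - 7/3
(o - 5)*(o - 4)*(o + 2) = o^3 - 7*o^2 + 2*o + 40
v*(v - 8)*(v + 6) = v^3 - 2*v^2 - 48*v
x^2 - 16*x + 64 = (x - 8)^2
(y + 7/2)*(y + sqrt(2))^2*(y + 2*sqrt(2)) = y^4 + 7*y^3/2 + 4*sqrt(2)*y^3 + 10*y^2 + 14*sqrt(2)*y^2 + 4*sqrt(2)*y + 35*y + 14*sqrt(2)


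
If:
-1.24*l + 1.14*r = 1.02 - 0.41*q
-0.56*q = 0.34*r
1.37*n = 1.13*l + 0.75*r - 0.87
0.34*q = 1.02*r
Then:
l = -0.82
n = -1.31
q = 0.00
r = 0.00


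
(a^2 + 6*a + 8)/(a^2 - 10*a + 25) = (a^2 + 6*a + 8)/(a^2 - 10*a + 25)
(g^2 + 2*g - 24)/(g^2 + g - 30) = (g - 4)/(g - 5)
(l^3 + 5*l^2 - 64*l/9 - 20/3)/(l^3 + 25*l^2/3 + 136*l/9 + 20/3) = (3*l - 5)/(3*l + 5)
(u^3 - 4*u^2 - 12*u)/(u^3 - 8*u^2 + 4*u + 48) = u/(u - 4)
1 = 1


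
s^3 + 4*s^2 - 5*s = s*(s - 1)*(s + 5)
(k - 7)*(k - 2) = k^2 - 9*k + 14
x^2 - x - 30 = (x - 6)*(x + 5)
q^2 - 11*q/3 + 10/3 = (q - 2)*(q - 5/3)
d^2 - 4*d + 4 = (d - 2)^2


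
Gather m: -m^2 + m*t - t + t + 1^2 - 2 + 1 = -m^2 + m*t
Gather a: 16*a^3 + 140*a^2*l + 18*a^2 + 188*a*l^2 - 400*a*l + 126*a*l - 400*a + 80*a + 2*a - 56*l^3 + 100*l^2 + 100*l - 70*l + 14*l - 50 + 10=16*a^3 + a^2*(140*l + 18) + a*(188*l^2 - 274*l - 318) - 56*l^3 + 100*l^2 + 44*l - 40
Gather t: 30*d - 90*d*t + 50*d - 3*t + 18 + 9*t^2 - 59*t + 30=80*d + 9*t^2 + t*(-90*d - 62) + 48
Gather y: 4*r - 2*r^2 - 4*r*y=-2*r^2 - 4*r*y + 4*r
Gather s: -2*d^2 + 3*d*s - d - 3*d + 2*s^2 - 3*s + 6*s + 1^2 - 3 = -2*d^2 - 4*d + 2*s^2 + s*(3*d + 3) - 2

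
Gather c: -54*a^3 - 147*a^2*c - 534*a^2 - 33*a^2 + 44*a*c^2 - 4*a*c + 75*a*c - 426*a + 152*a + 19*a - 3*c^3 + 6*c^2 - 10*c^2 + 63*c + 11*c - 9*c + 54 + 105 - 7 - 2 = -54*a^3 - 567*a^2 - 255*a - 3*c^3 + c^2*(44*a - 4) + c*(-147*a^2 + 71*a + 65) + 150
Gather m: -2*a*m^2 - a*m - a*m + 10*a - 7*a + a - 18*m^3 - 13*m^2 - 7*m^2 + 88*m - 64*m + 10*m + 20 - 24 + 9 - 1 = 4*a - 18*m^3 + m^2*(-2*a - 20) + m*(34 - 2*a) + 4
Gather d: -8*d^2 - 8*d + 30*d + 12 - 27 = -8*d^2 + 22*d - 15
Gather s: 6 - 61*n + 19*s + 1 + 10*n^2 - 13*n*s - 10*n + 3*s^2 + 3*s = 10*n^2 - 71*n + 3*s^2 + s*(22 - 13*n) + 7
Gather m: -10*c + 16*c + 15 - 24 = 6*c - 9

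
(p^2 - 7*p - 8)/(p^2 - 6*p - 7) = (p - 8)/(p - 7)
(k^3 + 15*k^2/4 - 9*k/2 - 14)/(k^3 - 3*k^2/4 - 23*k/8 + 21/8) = 2*(k^2 + 2*k - 8)/(2*k^2 - 5*k + 3)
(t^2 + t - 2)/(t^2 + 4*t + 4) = (t - 1)/(t + 2)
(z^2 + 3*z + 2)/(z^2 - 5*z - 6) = (z + 2)/(z - 6)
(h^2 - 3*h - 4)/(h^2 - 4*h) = (h + 1)/h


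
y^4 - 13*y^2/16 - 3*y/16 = y*(y - 1)*(y + 1/4)*(y + 3/4)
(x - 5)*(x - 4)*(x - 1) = x^3 - 10*x^2 + 29*x - 20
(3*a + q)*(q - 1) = 3*a*q - 3*a + q^2 - q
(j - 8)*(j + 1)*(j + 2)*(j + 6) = j^4 + j^3 - 52*j^2 - 148*j - 96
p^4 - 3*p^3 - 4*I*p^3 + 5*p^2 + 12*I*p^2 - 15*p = p*(p - 3)*(p - 5*I)*(p + I)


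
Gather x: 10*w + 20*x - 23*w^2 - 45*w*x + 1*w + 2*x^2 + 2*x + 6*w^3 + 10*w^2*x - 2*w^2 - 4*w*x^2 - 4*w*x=6*w^3 - 25*w^2 + 11*w + x^2*(2 - 4*w) + x*(10*w^2 - 49*w + 22)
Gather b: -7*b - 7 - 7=-7*b - 14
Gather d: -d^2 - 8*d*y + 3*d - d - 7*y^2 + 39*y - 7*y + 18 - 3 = -d^2 + d*(2 - 8*y) - 7*y^2 + 32*y + 15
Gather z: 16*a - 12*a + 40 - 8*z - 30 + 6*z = 4*a - 2*z + 10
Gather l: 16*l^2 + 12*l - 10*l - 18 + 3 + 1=16*l^2 + 2*l - 14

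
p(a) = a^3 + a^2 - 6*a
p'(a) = 3*a^2 + 2*a - 6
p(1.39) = -3.72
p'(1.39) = 2.58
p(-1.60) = 8.06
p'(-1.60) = -1.52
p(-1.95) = 8.09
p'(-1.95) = 1.51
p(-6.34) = -176.60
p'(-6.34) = 101.91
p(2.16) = 1.78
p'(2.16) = 12.32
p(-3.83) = -18.53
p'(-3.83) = 30.35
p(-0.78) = 4.81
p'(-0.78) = -5.73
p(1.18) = -4.04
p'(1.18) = 0.54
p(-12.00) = -1512.00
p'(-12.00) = 402.00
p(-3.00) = 0.00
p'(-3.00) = 15.00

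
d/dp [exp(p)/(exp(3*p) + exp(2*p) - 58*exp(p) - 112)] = (-(3*exp(2*p) + 2*exp(p) - 58)*exp(p) + exp(3*p) + exp(2*p) - 58*exp(p) - 112)*exp(p)/(exp(3*p) + exp(2*p) - 58*exp(p) - 112)^2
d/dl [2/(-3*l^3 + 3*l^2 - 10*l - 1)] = 2*(9*l^2 - 6*l + 10)/(3*l^3 - 3*l^2 + 10*l + 1)^2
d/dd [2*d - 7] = 2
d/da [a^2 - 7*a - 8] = 2*a - 7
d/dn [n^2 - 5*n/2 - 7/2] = 2*n - 5/2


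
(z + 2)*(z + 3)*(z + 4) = z^3 + 9*z^2 + 26*z + 24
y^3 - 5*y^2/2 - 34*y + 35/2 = (y - 7)*(y - 1/2)*(y + 5)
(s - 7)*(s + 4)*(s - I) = s^3 - 3*s^2 - I*s^2 - 28*s + 3*I*s + 28*I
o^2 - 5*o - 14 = (o - 7)*(o + 2)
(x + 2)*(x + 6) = x^2 + 8*x + 12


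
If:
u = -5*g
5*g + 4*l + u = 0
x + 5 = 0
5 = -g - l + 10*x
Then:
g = -55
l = 0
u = 275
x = -5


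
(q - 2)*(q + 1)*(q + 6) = q^3 + 5*q^2 - 8*q - 12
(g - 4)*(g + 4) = g^2 - 16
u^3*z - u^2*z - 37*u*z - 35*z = (u - 7)*(u + 5)*(u*z + z)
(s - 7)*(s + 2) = s^2 - 5*s - 14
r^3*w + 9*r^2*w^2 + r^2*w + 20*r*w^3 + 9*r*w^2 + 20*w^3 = (r + 4*w)*(r + 5*w)*(r*w + w)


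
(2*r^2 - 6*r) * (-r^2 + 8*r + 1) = -2*r^4 + 22*r^3 - 46*r^2 - 6*r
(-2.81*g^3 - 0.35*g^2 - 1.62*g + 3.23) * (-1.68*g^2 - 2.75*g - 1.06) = 4.7208*g^5 + 8.3155*g^4 + 6.6627*g^3 - 0.6004*g^2 - 7.1653*g - 3.4238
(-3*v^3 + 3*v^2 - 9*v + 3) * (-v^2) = 3*v^5 - 3*v^4 + 9*v^3 - 3*v^2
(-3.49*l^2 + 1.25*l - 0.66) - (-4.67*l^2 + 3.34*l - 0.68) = 1.18*l^2 - 2.09*l + 0.02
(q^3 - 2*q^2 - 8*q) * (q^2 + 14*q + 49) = q^5 + 12*q^4 + 13*q^3 - 210*q^2 - 392*q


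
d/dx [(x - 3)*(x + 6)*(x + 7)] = 3*x^2 + 20*x + 3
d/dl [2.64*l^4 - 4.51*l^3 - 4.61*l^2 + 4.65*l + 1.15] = 10.56*l^3 - 13.53*l^2 - 9.22*l + 4.65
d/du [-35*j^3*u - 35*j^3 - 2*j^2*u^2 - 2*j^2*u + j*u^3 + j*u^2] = j*(-35*j^2 - 4*j*u - 2*j + 3*u^2 + 2*u)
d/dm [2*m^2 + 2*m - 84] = 4*m + 2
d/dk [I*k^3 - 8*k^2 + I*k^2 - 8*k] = 3*I*k^2 + 2*k*(-8 + I) - 8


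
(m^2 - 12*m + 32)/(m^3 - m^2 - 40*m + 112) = (m - 8)/(m^2 + 3*m - 28)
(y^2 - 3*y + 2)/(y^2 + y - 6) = (y - 1)/(y + 3)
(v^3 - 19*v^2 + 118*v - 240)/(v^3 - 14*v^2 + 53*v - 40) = (v - 6)/(v - 1)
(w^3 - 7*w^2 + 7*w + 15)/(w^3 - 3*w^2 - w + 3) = (w - 5)/(w - 1)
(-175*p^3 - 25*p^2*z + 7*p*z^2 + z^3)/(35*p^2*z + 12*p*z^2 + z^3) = (-5*p + z)/z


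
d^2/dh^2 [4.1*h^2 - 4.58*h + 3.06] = 8.20000000000000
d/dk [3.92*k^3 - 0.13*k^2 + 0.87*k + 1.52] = 11.76*k^2 - 0.26*k + 0.87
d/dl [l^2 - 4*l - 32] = 2*l - 4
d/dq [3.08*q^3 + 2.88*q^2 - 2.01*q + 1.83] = 9.24*q^2 + 5.76*q - 2.01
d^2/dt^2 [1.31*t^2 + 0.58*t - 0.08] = 2.62000000000000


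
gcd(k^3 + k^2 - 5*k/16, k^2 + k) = k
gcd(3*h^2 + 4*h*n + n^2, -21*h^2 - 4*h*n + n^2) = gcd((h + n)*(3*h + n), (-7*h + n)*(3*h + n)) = 3*h + n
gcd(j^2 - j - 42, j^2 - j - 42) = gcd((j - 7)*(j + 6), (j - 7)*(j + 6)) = j^2 - j - 42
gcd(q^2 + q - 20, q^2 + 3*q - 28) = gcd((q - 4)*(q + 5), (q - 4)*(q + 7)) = q - 4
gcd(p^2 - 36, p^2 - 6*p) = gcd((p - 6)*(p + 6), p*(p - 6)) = p - 6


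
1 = 1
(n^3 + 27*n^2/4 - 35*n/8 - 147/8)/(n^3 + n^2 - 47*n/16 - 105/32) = 4*(n + 7)/(4*n + 5)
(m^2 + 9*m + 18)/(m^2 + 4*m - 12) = (m + 3)/(m - 2)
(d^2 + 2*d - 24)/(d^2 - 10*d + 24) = (d + 6)/(d - 6)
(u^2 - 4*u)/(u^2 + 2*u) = (u - 4)/(u + 2)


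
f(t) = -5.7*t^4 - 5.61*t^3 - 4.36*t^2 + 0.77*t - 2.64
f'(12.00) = -41925.79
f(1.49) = -57.82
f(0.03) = -2.62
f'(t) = -22.8*t^3 - 16.83*t^2 - 8.72*t + 0.77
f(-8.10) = -21850.18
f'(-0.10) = 1.50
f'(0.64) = -17.68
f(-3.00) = -354.42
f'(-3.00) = 491.06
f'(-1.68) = 76.03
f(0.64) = -6.36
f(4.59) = -3163.49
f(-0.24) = -3.02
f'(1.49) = -125.01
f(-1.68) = -35.04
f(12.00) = -128510.52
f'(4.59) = -2598.65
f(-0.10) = -2.76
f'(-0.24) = 2.21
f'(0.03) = 0.49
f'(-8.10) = 11084.04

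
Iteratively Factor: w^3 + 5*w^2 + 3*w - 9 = (w + 3)*(w^2 + 2*w - 3) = (w - 1)*(w + 3)*(w + 3)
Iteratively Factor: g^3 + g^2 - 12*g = (g + 4)*(g^2 - 3*g) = (g - 3)*(g + 4)*(g)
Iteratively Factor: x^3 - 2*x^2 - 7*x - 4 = (x + 1)*(x^2 - 3*x - 4) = (x - 4)*(x + 1)*(x + 1)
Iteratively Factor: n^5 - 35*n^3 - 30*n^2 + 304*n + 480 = (n + 3)*(n^4 - 3*n^3 - 26*n^2 + 48*n + 160) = (n + 3)*(n + 4)*(n^3 - 7*n^2 + 2*n + 40) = (n - 5)*(n + 3)*(n + 4)*(n^2 - 2*n - 8) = (n - 5)*(n - 4)*(n + 3)*(n + 4)*(n + 2)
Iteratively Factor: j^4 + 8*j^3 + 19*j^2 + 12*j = (j + 3)*(j^3 + 5*j^2 + 4*j) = (j + 1)*(j + 3)*(j^2 + 4*j) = j*(j + 1)*(j + 3)*(j + 4)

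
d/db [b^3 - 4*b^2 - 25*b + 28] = 3*b^2 - 8*b - 25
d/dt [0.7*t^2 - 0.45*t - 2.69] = 1.4*t - 0.45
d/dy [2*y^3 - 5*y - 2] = 6*y^2 - 5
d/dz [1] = 0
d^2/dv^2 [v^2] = 2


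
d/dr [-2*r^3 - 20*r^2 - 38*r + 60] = -6*r^2 - 40*r - 38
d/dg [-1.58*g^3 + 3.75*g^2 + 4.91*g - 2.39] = -4.74*g^2 + 7.5*g + 4.91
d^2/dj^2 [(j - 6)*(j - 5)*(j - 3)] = 6*j - 28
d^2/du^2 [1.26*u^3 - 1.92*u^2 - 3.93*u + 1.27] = 7.56*u - 3.84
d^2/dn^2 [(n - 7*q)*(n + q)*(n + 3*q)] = 6*n - 6*q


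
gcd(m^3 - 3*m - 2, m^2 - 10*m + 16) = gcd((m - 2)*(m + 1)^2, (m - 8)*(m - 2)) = m - 2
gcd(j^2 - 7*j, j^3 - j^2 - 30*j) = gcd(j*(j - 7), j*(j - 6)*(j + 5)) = j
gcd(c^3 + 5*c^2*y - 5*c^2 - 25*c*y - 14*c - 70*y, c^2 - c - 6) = c + 2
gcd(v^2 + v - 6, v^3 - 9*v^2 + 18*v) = 1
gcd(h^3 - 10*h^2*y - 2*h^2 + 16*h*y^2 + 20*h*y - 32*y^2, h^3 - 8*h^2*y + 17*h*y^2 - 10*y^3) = -h + 2*y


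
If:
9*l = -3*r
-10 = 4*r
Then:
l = 5/6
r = -5/2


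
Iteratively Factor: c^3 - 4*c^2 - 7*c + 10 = (c - 1)*(c^2 - 3*c - 10) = (c - 1)*(c + 2)*(c - 5)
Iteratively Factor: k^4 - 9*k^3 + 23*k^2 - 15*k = (k - 3)*(k^3 - 6*k^2 + 5*k) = (k - 3)*(k - 1)*(k^2 - 5*k) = k*(k - 3)*(k - 1)*(k - 5)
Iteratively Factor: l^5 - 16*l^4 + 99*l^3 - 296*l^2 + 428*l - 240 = (l - 5)*(l^4 - 11*l^3 + 44*l^2 - 76*l + 48) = (l - 5)*(l - 4)*(l^3 - 7*l^2 + 16*l - 12) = (l - 5)*(l - 4)*(l - 3)*(l^2 - 4*l + 4) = (l - 5)*(l - 4)*(l - 3)*(l - 2)*(l - 2)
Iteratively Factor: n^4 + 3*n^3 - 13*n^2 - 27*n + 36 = (n + 4)*(n^3 - n^2 - 9*n + 9) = (n - 3)*(n + 4)*(n^2 + 2*n - 3) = (n - 3)*(n + 3)*(n + 4)*(n - 1)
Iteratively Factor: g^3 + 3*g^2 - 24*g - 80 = (g - 5)*(g^2 + 8*g + 16) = (g - 5)*(g + 4)*(g + 4)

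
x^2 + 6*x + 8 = (x + 2)*(x + 4)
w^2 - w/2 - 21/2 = (w - 7/2)*(w + 3)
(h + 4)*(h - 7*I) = h^2 + 4*h - 7*I*h - 28*I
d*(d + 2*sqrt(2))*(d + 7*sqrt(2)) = d^3 + 9*sqrt(2)*d^2 + 28*d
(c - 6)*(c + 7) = c^2 + c - 42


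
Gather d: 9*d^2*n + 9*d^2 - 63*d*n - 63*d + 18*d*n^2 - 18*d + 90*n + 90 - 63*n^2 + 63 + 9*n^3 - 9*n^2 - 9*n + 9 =d^2*(9*n + 9) + d*(18*n^2 - 63*n - 81) + 9*n^3 - 72*n^2 + 81*n + 162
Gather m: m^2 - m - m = m^2 - 2*m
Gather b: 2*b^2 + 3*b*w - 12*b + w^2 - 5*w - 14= 2*b^2 + b*(3*w - 12) + w^2 - 5*w - 14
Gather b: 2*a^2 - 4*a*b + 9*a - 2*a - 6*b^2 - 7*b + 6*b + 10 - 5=2*a^2 + 7*a - 6*b^2 + b*(-4*a - 1) + 5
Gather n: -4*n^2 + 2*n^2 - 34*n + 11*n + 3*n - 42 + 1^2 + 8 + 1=-2*n^2 - 20*n - 32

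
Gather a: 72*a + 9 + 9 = 72*a + 18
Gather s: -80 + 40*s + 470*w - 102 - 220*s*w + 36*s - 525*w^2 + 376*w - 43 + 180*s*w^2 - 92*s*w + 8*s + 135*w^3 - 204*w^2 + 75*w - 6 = s*(180*w^2 - 312*w + 84) + 135*w^3 - 729*w^2 + 921*w - 231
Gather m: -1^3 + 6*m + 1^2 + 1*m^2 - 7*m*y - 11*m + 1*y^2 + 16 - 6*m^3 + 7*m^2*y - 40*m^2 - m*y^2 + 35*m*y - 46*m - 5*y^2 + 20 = -6*m^3 + m^2*(7*y - 39) + m*(-y^2 + 28*y - 51) - 4*y^2 + 36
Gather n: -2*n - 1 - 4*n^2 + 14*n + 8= -4*n^2 + 12*n + 7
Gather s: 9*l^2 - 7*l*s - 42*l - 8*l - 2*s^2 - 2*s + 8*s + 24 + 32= 9*l^2 - 50*l - 2*s^2 + s*(6 - 7*l) + 56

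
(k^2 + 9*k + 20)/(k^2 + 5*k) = (k + 4)/k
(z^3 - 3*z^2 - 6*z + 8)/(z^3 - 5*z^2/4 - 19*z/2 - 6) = 4*(z - 1)/(4*z + 3)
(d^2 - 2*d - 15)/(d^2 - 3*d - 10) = (d + 3)/(d + 2)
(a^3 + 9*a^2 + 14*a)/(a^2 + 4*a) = (a^2 + 9*a + 14)/(a + 4)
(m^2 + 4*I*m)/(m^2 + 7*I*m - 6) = m*(m + 4*I)/(m^2 + 7*I*m - 6)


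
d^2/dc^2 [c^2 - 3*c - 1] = 2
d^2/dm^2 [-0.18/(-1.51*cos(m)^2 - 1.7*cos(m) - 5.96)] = (-1.641672*(1 - cos(m)^2)^2 - 3.69648*cos(m)^3 + 5.138676*cos(m)^2 + 6.328845*cos(m) + 0.577575*cos(3*m) - 0.557783999999999)/(1.51*cos(m)^2 + 1.7*cos(m) + 5.96)^3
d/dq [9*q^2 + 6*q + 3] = 18*q + 6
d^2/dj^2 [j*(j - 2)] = 2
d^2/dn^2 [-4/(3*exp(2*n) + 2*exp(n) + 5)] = 8*(-4*(3*exp(n) + 1)^2*exp(n) + (6*exp(n) + 1)*(3*exp(2*n) + 2*exp(n) + 5))*exp(n)/(3*exp(2*n) + 2*exp(n) + 5)^3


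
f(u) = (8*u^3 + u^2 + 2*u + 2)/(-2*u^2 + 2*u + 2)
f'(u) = (4*u - 2)*(8*u^3 + u^2 + 2*u + 2)/(-2*u^2 + 2*u + 2)^2 + (24*u^2 + 2*u + 2)/(-2*u^2 + 2*u + 2)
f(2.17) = -30.15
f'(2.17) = 26.66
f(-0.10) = 1.01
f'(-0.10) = -0.22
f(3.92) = -24.27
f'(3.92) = -2.23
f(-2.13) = 6.62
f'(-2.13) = -3.26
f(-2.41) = 7.55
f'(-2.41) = -3.37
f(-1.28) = 4.09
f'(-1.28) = -2.51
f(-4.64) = 15.59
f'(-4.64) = -3.75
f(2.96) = -23.34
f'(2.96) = 1.20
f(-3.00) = 9.59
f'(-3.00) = -3.53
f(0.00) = 1.00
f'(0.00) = 0.00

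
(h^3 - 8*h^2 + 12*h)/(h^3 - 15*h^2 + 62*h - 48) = h*(h - 2)/(h^2 - 9*h + 8)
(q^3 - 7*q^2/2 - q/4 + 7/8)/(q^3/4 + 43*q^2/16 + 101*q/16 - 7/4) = 2*(8*q^3 - 28*q^2 - 2*q + 7)/(4*q^3 + 43*q^2 + 101*q - 28)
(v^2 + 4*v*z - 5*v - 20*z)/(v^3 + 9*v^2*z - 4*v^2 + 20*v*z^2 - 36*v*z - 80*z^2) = (v - 5)/(v^2 + 5*v*z - 4*v - 20*z)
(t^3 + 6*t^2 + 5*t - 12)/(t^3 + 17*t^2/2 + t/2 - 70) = 2*(t^2 + 2*t - 3)/(2*t^2 + 9*t - 35)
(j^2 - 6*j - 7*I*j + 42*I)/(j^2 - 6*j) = (j - 7*I)/j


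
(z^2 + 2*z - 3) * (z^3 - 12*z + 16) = z^5 + 2*z^4 - 15*z^3 - 8*z^2 + 68*z - 48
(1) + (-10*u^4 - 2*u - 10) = -10*u^4 - 2*u - 9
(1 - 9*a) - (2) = -9*a - 1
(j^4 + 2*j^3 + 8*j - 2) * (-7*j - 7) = -7*j^5 - 21*j^4 - 14*j^3 - 56*j^2 - 42*j + 14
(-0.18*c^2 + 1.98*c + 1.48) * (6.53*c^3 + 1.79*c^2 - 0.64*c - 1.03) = -1.1754*c^5 + 12.6072*c^4 + 13.3238*c^3 + 1.5674*c^2 - 2.9866*c - 1.5244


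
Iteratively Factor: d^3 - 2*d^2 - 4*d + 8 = (d - 2)*(d^2 - 4) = (d - 2)*(d + 2)*(d - 2)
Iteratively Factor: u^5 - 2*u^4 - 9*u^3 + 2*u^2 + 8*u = (u + 1)*(u^4 - 3*u^3 - 6*u^2 + 8*u) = u*(u + 1)*(u^3 - 3*u^2 - 6*u + 8) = u*(u - 4)*(u + 1)*(u^2 + u - 2) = u*(u - 4)*(u + 1)*(u + 2)*(u - 1)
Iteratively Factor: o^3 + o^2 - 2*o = (o)*(o^2 + o - 2) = o*(o - 1)*(o + 2)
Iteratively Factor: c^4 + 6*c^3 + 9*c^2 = (c)*(c^3 + 6*c^2 + 9*c) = c*(c + 3)*(c^2 + 3*c) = c*(c + 3)^2*(c)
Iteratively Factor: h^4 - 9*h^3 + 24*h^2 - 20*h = (h)*(h^3 - 9*h^2 + 24*h - 20) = h*(h - 2)*(h^2 - 7*h + 10) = h*(h - 2)^2*(h - 5)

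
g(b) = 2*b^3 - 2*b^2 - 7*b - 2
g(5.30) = 202.47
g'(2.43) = 18.71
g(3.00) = 13.00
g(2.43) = -2.12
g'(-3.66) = 88.01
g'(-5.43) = 191.63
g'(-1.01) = 3.16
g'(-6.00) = 233.00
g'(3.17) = 40.61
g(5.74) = 270.16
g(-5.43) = -343.17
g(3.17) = 19.42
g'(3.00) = 35.00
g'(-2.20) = 30.84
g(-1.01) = 0.97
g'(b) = 6*b^2 - 4*b - 7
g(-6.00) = -464.00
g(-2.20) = -17.58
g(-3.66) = -101.23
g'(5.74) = 167.73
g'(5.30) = 140.34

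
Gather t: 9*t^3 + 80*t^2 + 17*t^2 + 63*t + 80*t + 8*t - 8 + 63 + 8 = 9*t^3 + 97*t^2 + 151*t + 63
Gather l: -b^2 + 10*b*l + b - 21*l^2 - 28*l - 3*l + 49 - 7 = -b^2 + b - 21*l^2 + l*(10*b - 31) + 42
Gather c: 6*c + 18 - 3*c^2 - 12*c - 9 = -3*c^2 - 6*c + 9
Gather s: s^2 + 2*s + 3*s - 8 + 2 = s^2 + 5*s - 6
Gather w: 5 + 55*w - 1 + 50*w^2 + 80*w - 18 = 50*w^2 + 135*w - 14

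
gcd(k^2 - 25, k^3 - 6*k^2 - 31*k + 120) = k + 5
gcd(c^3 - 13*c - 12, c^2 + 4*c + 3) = c^2 + 4*c + 3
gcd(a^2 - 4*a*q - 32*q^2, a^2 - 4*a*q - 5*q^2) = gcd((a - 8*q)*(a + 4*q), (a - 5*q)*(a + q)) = 1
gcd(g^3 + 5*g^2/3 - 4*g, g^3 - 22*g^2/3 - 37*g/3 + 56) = g + 3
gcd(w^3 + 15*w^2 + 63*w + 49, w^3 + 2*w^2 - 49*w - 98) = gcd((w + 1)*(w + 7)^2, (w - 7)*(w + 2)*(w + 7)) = w + 7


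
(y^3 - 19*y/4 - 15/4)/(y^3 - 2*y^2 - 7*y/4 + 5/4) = (2*y + 3)/(2*y - 1)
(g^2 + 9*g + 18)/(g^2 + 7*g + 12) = (g + 6)/(g + 4)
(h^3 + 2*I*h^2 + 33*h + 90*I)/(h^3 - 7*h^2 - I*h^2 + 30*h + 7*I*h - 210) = (h + 3*I)/(h - 7)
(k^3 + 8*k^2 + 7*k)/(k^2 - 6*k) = (k^2 + 8*k + 7)/(k - 6)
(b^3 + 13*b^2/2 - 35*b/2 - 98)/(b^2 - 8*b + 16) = (2*b^2 + 21*b + 49)/(2*(b - 4))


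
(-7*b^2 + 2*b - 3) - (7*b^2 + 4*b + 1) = -14*b^2 - 2*b - 4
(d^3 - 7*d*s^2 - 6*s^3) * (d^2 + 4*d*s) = d^5 + 4*d^4*s - 7*d^3*s^2 - 34*d^2*s^3 - 24*d*s^4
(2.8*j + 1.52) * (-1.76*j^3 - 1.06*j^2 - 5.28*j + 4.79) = -4.928*j^4 - 5.6432*j^3 - 16.3952*j^2 + 5.3864*j + 7.2808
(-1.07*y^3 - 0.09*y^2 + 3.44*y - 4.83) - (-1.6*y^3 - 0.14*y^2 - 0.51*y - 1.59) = 0.53*y^3 + 0.05*y^2 + 3.95*y - 3.24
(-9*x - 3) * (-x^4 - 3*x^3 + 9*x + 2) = 9*x^5 + 30*x^4 + 9*x^3 - 81*x^2 - 45*x - 6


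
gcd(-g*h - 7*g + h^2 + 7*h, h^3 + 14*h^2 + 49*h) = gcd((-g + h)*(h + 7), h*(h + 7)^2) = h + 7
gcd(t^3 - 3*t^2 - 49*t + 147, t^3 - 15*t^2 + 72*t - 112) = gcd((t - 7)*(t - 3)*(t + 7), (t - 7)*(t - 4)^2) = t - 7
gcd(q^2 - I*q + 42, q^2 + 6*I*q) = q + 6*I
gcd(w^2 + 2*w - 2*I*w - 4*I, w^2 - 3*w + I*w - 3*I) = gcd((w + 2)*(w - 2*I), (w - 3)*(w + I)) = 1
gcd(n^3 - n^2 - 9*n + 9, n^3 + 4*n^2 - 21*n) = n - 3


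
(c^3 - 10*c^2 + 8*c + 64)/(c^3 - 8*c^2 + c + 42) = (c^2 - 12*c + 32)/(c^2 - 10*c + 21)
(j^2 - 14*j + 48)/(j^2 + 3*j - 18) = (j^2 - 14*j + 48)/(j^2 + 3*j - 18)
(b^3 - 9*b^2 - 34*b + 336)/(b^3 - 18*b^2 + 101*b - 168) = (b + 6)/(b - 3)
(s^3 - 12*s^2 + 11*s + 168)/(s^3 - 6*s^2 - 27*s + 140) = (s^2 - 5*s - 24)/(s^2 + s - 20)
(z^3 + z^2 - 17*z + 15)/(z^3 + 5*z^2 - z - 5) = (z - 3)/(z + 1)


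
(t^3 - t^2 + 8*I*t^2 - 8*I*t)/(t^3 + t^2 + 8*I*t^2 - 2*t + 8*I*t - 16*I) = t/(t + 2)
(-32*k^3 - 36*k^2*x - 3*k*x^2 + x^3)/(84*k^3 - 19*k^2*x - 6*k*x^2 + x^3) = (-8*k^2 - 7*k*x + x^2)/(21*k^2 - 10*k*x + x^2)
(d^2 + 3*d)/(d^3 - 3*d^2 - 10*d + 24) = d/(d^2 - 6*d + 8)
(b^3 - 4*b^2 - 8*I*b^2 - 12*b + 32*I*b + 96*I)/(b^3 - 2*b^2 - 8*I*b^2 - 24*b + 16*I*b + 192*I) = (b + 2)/(b + 4)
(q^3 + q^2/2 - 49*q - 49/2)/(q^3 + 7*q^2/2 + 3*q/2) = (q^2 - 49)/(q*(q + 3))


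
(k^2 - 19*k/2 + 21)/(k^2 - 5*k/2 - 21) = (2*k - 7)/(2*k + 7)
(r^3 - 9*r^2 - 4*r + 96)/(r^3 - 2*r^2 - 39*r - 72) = (r - 4)/(r + 3)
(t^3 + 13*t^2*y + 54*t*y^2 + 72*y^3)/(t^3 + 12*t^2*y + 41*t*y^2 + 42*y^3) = (t^2 + 10*t*y + 24*y^2)/(t^2 + 9*t*y + 14*y^2)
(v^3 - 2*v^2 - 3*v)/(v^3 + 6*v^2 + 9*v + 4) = v*(v - 3)/(v^2 + 5*v + 4)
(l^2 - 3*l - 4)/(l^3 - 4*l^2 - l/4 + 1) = 4*(l + 1)/(4*l^2 - 1)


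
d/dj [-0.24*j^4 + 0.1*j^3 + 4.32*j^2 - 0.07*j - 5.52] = -0.96*j^3 + 0.3*j^2 + 8.64*j - 0.07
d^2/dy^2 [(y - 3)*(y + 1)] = 2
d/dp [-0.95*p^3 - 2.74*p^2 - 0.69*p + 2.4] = -2.85*p^2 - 5.48*p - 0.69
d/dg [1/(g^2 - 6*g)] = 2*(3 - g)/(g^2*(g - 6)^2)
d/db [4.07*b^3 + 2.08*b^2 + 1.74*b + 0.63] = 12.21*b^2 + 4.16*b + 1.74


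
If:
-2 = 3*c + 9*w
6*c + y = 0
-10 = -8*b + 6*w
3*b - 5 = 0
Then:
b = 5/3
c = -7/3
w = 5/9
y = 14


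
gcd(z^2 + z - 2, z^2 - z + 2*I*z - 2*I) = z - 1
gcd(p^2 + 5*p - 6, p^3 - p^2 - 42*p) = p + 6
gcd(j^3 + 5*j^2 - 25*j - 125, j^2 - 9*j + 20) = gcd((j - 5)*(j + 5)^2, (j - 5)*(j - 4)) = j - 5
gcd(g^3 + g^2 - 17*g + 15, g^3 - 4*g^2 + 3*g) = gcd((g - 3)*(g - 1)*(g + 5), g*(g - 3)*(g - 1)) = g^2 - 4*g + 3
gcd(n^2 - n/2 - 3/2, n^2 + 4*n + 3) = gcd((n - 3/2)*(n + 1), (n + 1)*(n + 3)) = n + 1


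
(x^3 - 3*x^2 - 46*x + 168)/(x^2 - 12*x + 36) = (x^2 + 3*x - 28)/(x - 6)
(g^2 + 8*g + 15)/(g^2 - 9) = (g + 5)/(g - 3)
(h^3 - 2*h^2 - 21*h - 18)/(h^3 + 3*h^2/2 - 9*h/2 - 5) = 2*(h^2 - 3*h - 18)/(2*h^2 + h - 10)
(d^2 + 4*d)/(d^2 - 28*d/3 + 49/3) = 3*d*(d + 4)/(3*d^2 - 28*d + 49)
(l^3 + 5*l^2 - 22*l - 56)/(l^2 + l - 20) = (l^2 + 9*l + 14)/(l + 5)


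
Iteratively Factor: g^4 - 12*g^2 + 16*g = (g + 4)*(g^3 - 4*g^2 + 4*g) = (g - 2)*(g + 4)*(g^2 - 2*g) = (g - 2)^2*(g + 4)*(g)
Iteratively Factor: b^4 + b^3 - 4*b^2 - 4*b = (b + 1)*(b^3 - 4*b) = (b - 2)*(b + 1)*(b^2 + 2*b) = b*(b - 2)*(b + 1)*(b + 2)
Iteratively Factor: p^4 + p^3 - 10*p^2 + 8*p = (p - 1)*(p^3 + 2*p^2 - 8*p) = (p - 2)*(p - 1)*(p^2 + 4*p) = p*(p - 2)*(p - 1)*(p + 4)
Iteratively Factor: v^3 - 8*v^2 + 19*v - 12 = (v - 4)*(v^2 - 4*v + 3) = (v - 4)*(v - 3)*(v - 1)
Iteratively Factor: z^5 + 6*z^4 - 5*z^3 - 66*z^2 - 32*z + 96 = (z + 4)*(z^4 + 2*z^3 - 13*z^2 - 14*z + 24) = (z - 1)*(z + 4)*(z^3 + 3*z^2 - 10*z - 24) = (z - 3)*(z - 1)*(z + 4)*(z^2 + 6*z + 8) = (z - 3)*(z - 1)*(z + 2)*(z + 4)*(z + 4)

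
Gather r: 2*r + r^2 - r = r^2 + r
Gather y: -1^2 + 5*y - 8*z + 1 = 5*y - 8*z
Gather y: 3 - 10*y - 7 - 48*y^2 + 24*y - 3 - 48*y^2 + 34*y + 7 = -96*y^2 + 48*y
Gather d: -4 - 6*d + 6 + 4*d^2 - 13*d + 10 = 4*d^2 - 19*d + 12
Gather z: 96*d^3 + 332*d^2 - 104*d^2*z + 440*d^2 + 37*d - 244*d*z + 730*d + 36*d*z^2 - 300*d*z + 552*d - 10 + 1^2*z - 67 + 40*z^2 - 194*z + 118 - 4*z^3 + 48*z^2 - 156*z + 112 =96*d^3 + 772*d^2 + 1319*d - 4*z^3 + z^2*(36*d + 88) + z*(-104*d^2 - 544*d - 349) + 153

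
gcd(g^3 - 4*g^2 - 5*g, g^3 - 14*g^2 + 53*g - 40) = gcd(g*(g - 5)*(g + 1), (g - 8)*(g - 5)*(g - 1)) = g - 5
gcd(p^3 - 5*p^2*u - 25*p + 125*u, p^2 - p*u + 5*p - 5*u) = p + 5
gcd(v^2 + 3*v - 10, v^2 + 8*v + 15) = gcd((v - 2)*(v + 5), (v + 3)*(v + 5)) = v + 5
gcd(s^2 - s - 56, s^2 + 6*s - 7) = s + 7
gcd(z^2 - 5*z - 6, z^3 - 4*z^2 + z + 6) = z + 1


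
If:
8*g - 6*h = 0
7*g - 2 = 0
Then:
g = 2/7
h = 8/21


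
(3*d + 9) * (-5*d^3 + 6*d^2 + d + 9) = -15*d^4 - 27*d^3 + 57*d^2 + 36*d + 81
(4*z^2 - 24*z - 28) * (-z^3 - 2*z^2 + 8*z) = -4*z^5 + 16*z^4 + 108*z^3 - 136*z^2 - 224*z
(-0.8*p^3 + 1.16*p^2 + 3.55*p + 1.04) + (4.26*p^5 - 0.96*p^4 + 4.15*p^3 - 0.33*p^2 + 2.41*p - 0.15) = 4.26*p^5 - 0.96*p^4 + 3.35*p^3 + 0.83*p^2 + 5.96*p + 0.89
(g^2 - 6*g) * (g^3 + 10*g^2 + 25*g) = g^5 + 4*g^4 - 35*g^3 - 150*g^2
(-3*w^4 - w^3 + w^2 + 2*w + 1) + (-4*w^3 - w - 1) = -3*w^4 - 5*w^3 + w^2 + w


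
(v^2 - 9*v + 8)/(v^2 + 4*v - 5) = (v - 8)/(v + 5)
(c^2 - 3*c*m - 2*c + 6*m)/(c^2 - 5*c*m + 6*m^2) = (c - 2)/(c - 2*m)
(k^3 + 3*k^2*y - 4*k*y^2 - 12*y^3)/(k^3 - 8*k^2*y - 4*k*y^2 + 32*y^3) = (-k - 3*y)/(-k + 8*y)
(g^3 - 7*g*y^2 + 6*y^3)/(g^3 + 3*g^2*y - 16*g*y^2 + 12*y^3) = (g + 3*y)/(g + 6*y)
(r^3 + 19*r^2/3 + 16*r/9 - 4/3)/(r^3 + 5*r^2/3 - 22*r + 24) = (9*r^2 + 3*r - 2)/(3*(3*r^2 - 13*r + 12))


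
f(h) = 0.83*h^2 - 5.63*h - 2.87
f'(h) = 1.66*h - 5.63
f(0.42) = -5.09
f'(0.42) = -4.93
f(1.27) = -8.68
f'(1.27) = -3.52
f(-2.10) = 12.61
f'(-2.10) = -9.12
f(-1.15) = 4.70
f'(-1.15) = -7.54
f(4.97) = -10.35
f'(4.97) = 2.62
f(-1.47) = 7.20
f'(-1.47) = -8.07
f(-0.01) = -2.81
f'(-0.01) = -5.65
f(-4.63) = 40.99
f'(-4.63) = -13.32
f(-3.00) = 21.49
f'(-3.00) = -10.61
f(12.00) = 49.09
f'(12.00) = 14.29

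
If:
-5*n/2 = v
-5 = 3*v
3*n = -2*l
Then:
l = -1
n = 2/3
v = -5/3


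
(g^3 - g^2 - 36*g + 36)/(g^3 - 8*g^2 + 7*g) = (g^2 - 36)/(g*(g - 7))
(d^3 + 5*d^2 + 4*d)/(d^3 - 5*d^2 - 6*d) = (d + 4)/(d - 6)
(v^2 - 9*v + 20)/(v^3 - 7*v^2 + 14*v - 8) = (v - 5)/(v^2 - 3*v + 2)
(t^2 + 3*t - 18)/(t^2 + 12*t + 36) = (t - 3)/(t + 6)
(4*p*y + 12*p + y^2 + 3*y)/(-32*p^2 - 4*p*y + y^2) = (y + 3)/(-8*p + y)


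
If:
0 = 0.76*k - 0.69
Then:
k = 0.91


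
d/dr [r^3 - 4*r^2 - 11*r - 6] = 3*r^2 - 8*r - 11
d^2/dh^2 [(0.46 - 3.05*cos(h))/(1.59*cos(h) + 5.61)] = (28.368621*sin(h)^2 + 100.093059*cos(h) + 28.368621)/(4.019679*cos(h)^3 + 42.547923*cos(h)^2 + 150.121917*cos(h) + 176.558481)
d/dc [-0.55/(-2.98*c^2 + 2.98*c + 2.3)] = (1.639 - 3.278*c)/(-2.98*c^2 + 2.98*c + 2.3)^2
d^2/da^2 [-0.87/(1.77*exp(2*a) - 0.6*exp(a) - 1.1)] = (0.87*(3.54*exp(a) - 0.6)*(7.08*exp(a) - 1.2)*exp(a) + (6.1596*exp(a) - 0.522)*(-1.77*exp(2*a) + 0.6*exp(a) + 1.1))*exp(a)/(-1.77*exp(2*a) + 0.6*exp(a) + 1.1)^3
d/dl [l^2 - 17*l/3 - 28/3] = 2*l - 17/3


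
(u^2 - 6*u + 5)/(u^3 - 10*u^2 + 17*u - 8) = (u - 5)/(u^2 - 9*u + 8)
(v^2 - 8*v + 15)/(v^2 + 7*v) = (v^2 - 8*v + 15)/(v*(v + 7))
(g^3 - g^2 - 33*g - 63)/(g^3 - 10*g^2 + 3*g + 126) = (g + 3)/(g - 6)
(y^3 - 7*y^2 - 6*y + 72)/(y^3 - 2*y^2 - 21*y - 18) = (y - 4)/(y + 1)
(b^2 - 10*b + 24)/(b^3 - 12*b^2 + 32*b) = (b - 6)/(b*(b - 8))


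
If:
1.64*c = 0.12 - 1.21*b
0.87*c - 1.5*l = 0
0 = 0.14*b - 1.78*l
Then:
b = 0.08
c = 0.01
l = 0.01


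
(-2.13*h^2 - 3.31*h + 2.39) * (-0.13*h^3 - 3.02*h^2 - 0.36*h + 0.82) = 0.2769*h^5 + 6.8629*h^4 + 10.4523*h^3 - 7.7728*h^2 - 3.5746*h + 1.9598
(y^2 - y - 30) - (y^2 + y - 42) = 12 - 2*y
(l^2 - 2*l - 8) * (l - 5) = l^3 - 7*l^2 + 2*l + 40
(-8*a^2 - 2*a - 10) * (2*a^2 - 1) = -16*a^4 - 4*a^3 - 12*a^2 + 2*a + 10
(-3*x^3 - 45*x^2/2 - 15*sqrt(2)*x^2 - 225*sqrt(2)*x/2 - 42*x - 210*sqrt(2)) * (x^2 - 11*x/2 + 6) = -3*x^5 - 15*sqrt(2)*x^4 - 6*x^4 - 30*sqrt(2)*x^3 + 255*x^3/4 + 96*x^2 + 1275*sqrt(2)*x^2/4 - 252*x + 480*sqrt(2)*x - 1260*sqrt(2)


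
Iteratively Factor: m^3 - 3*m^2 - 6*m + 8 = (m - 1)*(m^2 - 2*m - 8) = (m - 4)*(m - 1)*(m + 2)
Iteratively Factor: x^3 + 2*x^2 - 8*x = (x)*(x^2 + 2*x - 8) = x*(x + 4)*(x - 2)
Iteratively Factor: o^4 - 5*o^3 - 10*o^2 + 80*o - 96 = (o - 4)*(o^3 - o^2 - 14*o + 24) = (o - 4)*(o + 4)*(o^2 - 5*o + 6) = (o - 4)*(o - 3)*(o + 4)*(o - 2)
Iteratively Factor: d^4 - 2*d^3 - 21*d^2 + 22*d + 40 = (d - 2)*(d^3 - 21*d - 20) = (d - 2)*(d + 1)*(d^2 - d - 20) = (d - 5)*(d - 2)*(d + 1)*(d + 4)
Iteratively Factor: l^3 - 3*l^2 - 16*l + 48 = (l - 3)*(l^2 - 16) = (l - 4)*(l - 3)*(l + 4)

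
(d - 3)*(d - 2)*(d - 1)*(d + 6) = d^4 - 25*d^2 + 60*d - 36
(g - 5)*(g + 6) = g^2 + g - 30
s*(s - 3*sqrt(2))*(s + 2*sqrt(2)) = s^3 - sqrt(2)*s^2 - 12*s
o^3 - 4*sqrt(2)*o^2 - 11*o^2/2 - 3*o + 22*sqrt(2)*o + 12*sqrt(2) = (o - 6)*(o + 1/2)*(o - 4*sqrt(2))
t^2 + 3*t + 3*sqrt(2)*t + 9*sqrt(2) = (t + 3)*(t + 3*sqrt(2))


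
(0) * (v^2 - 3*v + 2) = 0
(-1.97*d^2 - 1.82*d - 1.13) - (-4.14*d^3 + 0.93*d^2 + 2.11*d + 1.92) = 4.14*d^3 - 2.9*d^2 - 3.93*d - 3.05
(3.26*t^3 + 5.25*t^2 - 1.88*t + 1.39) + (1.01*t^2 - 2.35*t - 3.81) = 3.26*t^3 + 6.26*t^2 - 4.23*t - 2.42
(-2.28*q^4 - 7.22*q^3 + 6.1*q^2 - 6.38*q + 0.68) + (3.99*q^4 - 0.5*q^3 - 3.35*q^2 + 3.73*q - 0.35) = 1.71*q^4 - 7.72*q^3 + 2.75*q^2 - 2.65*q + 0.33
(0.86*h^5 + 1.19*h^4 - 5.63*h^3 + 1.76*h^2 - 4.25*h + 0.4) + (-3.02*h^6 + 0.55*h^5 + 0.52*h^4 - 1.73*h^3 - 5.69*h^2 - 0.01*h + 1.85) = -3.02*h^6 + 1.41*h^5 + 1.71*h^4 - 7.36*h^3 - 3.93*h^2 - 4.26*h + 2.25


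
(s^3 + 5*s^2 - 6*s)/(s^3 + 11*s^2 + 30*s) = (s - 1)/(s + 5)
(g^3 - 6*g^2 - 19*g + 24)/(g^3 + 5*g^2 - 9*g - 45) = (g^2 - 9*g + 8)/(g^2 + 2*g - 15)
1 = 1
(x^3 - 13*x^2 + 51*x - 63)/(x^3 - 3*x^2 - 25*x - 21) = (x^2 - 6*x + 9)/(x^2 + 4*x + 3)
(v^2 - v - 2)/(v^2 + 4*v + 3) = (v - 2)/(v + 3)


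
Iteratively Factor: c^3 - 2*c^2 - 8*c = (c + 2)*(c^2 - 4*c) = (c - 4)*(c + 2)*(c)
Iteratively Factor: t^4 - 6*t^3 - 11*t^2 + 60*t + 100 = (t + 2)*(t^3 - 8*t^2 + 5*t + 50) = (t - 5)*(t + 2)*(t^2 - 3*t - 10) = (t - 5)*(t + 2)^2*(t - 5)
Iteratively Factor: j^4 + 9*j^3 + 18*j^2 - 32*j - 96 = (j + 4)*(j^3 + 5*j^2 - 2*j - 24) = (j - 2)*(j + 4)*(j^2 + 7*j + 12) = (j - 2)*(j + 4)^2*(j + 3)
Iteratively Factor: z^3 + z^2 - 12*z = (z)*(z^2 + z - 12) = z*(z + 4)*(z - 3)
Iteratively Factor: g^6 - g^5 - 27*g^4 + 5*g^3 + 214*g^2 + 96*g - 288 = (g + 3)*(g^5 - 4*g^4 - 15*g^3 + 50*g^2 + 64*g - 96) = (g - 1)*(g + 3)*(g^4 - 3*g^3 - 18*g^2 + 32*g + 96) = (g - 1)*(g + 3)^2*(g^3 - 6*g^2 + 32) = (g - 4)*(g - 1)*(g + 3)^2*(g^2 - 2*g - 8) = (g - 4)*(g - 1)*(g + 2)*(g + 3)^2*(g - 4)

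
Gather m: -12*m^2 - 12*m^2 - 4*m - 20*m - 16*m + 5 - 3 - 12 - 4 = -24*m^2 - 40*m - 14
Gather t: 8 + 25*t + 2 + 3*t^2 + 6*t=3*t^2 + 31*t + 10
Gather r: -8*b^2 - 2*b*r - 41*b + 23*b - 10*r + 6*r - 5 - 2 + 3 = -8*b^2 - 18*b + r*(-2*b - 4) - 4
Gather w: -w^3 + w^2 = -w^3 + w^2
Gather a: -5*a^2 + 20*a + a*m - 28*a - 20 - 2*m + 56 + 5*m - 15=-5*a^2 + a*(m - 8) + 3*m + 21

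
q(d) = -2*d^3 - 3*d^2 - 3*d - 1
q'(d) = -6*d^2 - 6*d - 3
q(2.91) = -84.42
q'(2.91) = -71.27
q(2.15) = -41.19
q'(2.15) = -43.64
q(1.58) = -21.12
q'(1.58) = -27.46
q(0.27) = -2.07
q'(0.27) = -5.06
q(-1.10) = 1.33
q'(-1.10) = -3.66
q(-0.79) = 0.48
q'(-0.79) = -2.00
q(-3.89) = 83.00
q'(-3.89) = -70.45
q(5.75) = -497.66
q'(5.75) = -235.88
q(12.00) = -3925.00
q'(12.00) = -939.00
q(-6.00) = 341.00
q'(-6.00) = -183.00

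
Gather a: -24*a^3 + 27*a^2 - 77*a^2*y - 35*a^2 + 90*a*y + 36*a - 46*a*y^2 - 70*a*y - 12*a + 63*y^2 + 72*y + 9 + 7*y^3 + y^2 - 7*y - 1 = -24*a^3 + a^2*(-77*y - 8) + a*(-46*y^2 + 20*y + 24) + 7*y^3 + 64*y^2 + 65*y + 8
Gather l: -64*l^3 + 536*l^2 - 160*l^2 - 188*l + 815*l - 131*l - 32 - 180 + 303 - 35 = -64*l^3 + 376*l^2 + 496*l + 56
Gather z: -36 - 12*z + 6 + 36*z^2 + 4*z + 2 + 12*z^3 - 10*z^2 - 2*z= 12*z^3 + 26*z^2 - 10*z - 28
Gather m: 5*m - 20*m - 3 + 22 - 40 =-15*m - 21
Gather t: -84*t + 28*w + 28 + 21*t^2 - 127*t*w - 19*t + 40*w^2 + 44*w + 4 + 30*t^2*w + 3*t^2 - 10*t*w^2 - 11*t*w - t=t^2*(30*w + 24) + t*(-10*w^2 - 138*w - 104) + 40*w^2 + 72*w + 32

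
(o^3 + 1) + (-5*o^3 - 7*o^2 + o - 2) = -4*o^3 - 7*o^2 + o - 1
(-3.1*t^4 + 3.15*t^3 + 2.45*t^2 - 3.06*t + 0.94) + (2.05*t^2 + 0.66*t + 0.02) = -3.1*t^4 + 3.15*t^3 + 4.5*t^2 - 2.4*t + 0.96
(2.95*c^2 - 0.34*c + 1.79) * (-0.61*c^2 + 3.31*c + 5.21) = -1.7995*c^4 + 9.9719*c^3 + 13.1522*c^2 + 4.1535*c + 9.3259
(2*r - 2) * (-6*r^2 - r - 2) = -12*r^3 + 10*r^2 - 2*r + 4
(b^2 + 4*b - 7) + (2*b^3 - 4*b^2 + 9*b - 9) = 2*b^3 - 3*b^2 + 13*b - 16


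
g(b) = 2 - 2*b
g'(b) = -2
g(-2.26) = 6.52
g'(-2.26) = -2.00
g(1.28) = -0.56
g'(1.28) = -2.00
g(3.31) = -4.62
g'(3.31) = -2.00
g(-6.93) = 15.86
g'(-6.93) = -2.00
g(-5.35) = 12.70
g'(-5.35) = -2.00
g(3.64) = -5.28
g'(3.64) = -2.00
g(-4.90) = 11.80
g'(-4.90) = -2.00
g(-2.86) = 7.72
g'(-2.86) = -2.00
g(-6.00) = 14.00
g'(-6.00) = -2.00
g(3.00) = -4.00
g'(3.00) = -2.00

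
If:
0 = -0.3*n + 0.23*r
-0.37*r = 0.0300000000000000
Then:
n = -0.06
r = -0.08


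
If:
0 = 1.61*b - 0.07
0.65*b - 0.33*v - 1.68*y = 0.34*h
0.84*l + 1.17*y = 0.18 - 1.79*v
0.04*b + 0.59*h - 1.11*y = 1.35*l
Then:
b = 0.04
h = -5.84470308268826*y - 0.0173471826957497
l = -3.37657393984153*y - 0.00629311655978497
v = 0.930906206406083*y + 0.103511853581128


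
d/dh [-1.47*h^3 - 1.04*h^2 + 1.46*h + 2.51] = -4.41*h^2 - 2.08*h + 1.46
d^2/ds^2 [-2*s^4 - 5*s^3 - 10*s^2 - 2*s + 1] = -24*s^2 - 30*s - 20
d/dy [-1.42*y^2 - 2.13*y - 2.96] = -2.84*y - 2.13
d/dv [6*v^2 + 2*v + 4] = 12*v + 2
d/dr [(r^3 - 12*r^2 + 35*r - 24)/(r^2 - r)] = 1 - 24/r^2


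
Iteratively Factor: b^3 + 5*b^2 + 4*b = (b + 4)*(b^2 + b) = (b + 1)*(b + 4)*(b)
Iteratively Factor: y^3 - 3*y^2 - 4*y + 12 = (y + 2)*(y^2 - 5*y + 6) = (y - 2)*(y + 2)*(y - 3)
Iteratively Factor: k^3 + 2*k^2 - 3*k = (k - 1)*(k^2 + 3*k) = (k - 1)*(k + 3)*(k)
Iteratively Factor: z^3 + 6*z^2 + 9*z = (z + 3)*(z^2 + 3*z) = z*(z + 3)*(z + 3)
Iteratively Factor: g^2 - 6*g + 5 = (g - 1)*(g - 5)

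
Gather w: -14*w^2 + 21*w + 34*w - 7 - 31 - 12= -14*w^2 + 55*w - 50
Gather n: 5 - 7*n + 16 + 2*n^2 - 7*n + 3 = 2*n^2 - 14*n + 24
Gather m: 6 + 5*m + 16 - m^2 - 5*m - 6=16 - m^2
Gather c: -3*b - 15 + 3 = -3*b - 12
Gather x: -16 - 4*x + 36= 20 - 4*x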